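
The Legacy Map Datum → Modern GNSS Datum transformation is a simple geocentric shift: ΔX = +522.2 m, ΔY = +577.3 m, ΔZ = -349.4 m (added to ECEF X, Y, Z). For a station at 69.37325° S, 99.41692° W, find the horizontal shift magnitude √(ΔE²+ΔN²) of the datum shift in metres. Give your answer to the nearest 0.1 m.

At φ = -69.37325°, λ = -99.41692°: sin φ = -0.935895, cos φ = 0.352279, sin λ = -0.986524, cos λ = -0.163617.
ΔE = −sin λ·ΔX + cos λ·ΔY = −(-0.986524)·(522.2) + (-0.163617)·(577.3) = 420.71 m.
ΔN = −sin φ cos λ·ΔX − sin φ sin λ·ΔY + cos φ·ΔZ = −(-0.935895)(-0.163617)(522.2) − (-0.935895)(-0.986524)(577.3) + (0.352279)(-349.4) = -736.06 m.
Horizontal magnitude = √(ΔE² + ΔN²) = √(420.71² + (-736.06)²) = 847.81 m.

847.8 m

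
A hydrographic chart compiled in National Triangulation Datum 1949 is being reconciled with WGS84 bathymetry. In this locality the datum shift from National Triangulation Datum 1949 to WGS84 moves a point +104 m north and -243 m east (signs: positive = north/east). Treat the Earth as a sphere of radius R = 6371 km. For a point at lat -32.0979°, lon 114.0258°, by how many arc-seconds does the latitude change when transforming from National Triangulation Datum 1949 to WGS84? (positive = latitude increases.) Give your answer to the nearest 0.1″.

On a sphere of radius R, 1 rad of latitude = R, so Δφ = ΔN / R = 104.0 / 6371000 = 1.6324e-05 rad = 3.367″.

Δφ = 3.4″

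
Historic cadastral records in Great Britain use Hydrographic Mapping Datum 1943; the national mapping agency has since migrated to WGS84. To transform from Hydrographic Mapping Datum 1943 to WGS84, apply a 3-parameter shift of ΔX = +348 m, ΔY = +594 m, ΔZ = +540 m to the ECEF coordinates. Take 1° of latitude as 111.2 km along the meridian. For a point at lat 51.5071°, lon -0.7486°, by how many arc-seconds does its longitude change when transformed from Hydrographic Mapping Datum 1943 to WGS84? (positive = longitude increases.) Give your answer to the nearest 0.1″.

Δλ = 31.1″

sin φ = 0.782685, cos φ = 0.622418, sin λ = -0.013065, cos λ = 0.999915.
East component: ΔE = −sin λ·ΔX + cos λ·ΔY = −(-0.013065)(348) + (0.999915)(594) = 598.50 m.
1° of latitude spans 111200 m; at latitude φ, 1° of longitude spans that × cos φ = 69212.8 m, so Δλ = 598.50 / 69212.8 × 3600 = 31.130″.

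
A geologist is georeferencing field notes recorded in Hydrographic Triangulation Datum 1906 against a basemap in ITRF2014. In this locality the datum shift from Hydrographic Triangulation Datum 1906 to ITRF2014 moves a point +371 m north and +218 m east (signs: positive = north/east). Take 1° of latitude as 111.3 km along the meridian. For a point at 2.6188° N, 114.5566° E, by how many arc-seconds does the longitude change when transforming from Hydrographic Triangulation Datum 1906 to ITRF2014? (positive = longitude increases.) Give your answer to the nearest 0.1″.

Δλ = 7.1″

At latitude 2.6188°, cos φ = 0.998956.
1° of longitude at this latitude = 111.3 × cos φ = 111.18 km, so Δλ = 218.0 / 111183.8 = 0.0019607° = 7.059″.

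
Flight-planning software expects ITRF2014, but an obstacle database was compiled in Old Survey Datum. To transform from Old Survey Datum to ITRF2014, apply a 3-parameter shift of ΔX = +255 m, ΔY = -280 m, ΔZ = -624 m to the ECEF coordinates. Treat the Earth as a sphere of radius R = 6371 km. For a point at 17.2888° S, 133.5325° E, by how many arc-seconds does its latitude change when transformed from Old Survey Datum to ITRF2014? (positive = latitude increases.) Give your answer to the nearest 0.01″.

sin φ = -0.297188, cos φ = 0.954819, sin λ = 0.724984, cos λ = -0.688766.
North component: ΔN = −sin φ cos λ·ΔX − sin φ sin λ·ΔY + cos φ·ΔZ = −(-0.297188)(-0.688766)(255) − (-0.297188)(0.724984)(-280) + (0.954819)(-624) = -708.33 m.
1° of latitude spans πR/180 = 111195 m, so Δφ = -708.33 / 111195 × 3600 = -22.933″.

Δφ = -22.93″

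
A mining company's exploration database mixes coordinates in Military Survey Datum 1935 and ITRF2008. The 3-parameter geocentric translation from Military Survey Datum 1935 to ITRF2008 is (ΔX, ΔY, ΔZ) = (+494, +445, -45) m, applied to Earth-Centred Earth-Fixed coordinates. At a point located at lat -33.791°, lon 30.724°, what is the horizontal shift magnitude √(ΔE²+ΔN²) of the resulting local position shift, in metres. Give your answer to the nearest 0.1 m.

350.3 m

At φ = -33.791°, λ = 30.724°: sin φ = -0.556165, cos φ = 0.831072, sin λ = 0.510903, cos λ = 0.859638.
ΔE = −sin λ·ΔX + cos λ·ΔY = −(0.510903)·(494) + (0.859638)·(445) = 130.15 m.
ΔN = −sin φ cos λ·ΔX − sin φ sin λ·ΔY + cos φ·ΔZ = −(-0.556165)(0.859638)(494) − (-0.556165)(0.510903)(445) + (0.831072)(-45) = 325.23 m.
Horizontal magnitude = √(ΔE² + ΔN²) = √(130.15² + 325.23²) = 350.30 m.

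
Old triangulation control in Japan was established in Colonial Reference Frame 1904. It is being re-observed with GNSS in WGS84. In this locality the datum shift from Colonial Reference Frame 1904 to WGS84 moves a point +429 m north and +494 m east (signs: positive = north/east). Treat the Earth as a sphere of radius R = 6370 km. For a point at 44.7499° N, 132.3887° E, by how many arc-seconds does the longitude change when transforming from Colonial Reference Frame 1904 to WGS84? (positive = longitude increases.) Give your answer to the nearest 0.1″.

At latitude 44.7499°, cos φ = 0.710187.
One radian of longitude at latitude φ spans R cos φ, so Δλ = ΔE / (R cos φ) = 494.0 / (6370000 × 0.710187) = 1.0920e-04 rad = 22.524″.

Δλ = 22.5″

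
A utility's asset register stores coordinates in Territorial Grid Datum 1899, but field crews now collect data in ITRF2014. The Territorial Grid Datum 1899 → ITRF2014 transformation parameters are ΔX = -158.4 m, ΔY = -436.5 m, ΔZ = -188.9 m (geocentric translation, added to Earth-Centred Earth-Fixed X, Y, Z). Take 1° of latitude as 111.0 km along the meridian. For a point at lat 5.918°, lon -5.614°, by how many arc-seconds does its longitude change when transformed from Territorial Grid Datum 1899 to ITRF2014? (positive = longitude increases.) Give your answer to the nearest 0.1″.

Δλ = -14.7″

sin φ = 0.103105, cos φ = 0.994670, sin λ = -0.097826, cos λ = 0.995204.
East component: ΔE = −sin λ·ΔX + cos λ·ΔY = −(-0.097826)(-158.4) + (0.995204)(-436.5) = -449.90 m.
1° of latitude spans 111000 m; at latitude φ, 1° of longitude spans that × cos φ = 110408.4 m, so Δλ = -449.90 / 110408.4 × 3600 = -14.670″.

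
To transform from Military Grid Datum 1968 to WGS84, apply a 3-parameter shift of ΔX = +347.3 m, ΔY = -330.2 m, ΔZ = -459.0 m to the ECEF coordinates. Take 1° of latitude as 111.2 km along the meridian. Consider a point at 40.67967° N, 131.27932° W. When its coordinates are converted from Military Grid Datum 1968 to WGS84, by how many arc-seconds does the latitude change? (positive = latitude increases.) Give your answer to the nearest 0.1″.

Δφ = -11.7″

sin φ = 0.651829, cos φ = 0.758366, sin λ = -0.751502, cos λ = -0.659730.
North component: ΔN = −sin φ cos λ·ΔX − sin φ sin λ·ΔY + cos φ·ΔZ = −(0.651829)(-0.659730)(347.3) − (0.651829)(-0.751502)(-330.2) + (0.758366)(-459.0) = -360.49 m.
1° of latitude spans 111200 m, so Δφ = -360.49 / 111200 × 3600 = -11.670″.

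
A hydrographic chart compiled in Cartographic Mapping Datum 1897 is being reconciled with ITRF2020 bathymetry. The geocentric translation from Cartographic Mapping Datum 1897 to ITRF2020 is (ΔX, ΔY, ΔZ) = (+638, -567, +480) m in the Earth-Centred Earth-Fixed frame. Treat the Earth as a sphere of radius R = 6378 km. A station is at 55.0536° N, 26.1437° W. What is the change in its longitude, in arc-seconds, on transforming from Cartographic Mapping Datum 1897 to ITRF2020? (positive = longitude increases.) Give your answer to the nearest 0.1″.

Δλ = -12.9″

sin φ = 0.819688, cos φ = 0.572810, sin λ = -0.440624, cos λ = 0.897692.
East component: ΔE = −sin λ·ΔX + cos λ·ΔY = −(-0.440624)(638) + (0.897692)(-567) = -227.87 m.
1° of latitude spans πR/180 = 111317 m; at latitude φ, 1° of longitude spans that × cos φ = 63763.5 m, so Δλ = -227.87 / 63763.5 × 3600 = -12.865″.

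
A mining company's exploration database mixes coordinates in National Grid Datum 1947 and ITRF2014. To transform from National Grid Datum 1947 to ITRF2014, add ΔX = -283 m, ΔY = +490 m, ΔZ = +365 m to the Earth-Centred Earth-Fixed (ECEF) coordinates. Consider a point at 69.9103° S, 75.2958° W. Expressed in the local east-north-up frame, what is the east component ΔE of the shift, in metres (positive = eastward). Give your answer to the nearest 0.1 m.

ΔE = -149.4 m

At φ = -69.9103°, λ = -75.2958°: sin φ = -0.939156, cos φ = 0.343491, sin λ = -0.967249, cos λ = 0.253829.
ΔE = −sin λ·ΔX + cos λ·ΔY = −(-0.967249)·(-283) + (0.253829)·(490) = -149.36 m.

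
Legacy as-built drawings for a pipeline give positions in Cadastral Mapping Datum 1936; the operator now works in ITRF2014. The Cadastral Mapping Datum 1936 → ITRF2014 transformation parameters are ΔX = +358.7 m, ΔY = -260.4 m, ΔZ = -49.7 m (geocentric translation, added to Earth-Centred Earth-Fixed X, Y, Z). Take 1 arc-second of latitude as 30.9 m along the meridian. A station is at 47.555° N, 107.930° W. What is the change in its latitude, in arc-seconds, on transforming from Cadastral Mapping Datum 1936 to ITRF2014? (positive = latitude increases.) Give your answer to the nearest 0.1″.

Δφ = -4.4″

sin φ = 0.737926, cos φ = 0.674882, sin λ = -0.951433, cos λ = -0.307855.
North component: ΔN = −sin φ cos λ·ΔX − sin φ sin λ·ΔY + cos φ·ΔZ = −(0.737926)(-0.307855)(358.7) − (0.737926)(-0.951433)(-260.4) + (0.674882)(-49.7) = -134.88 m.
1° of latitude spans 3600 × 30.90 = 111240 m, so Δφ = -134.88 / 111240 × 3600 = -4.365″.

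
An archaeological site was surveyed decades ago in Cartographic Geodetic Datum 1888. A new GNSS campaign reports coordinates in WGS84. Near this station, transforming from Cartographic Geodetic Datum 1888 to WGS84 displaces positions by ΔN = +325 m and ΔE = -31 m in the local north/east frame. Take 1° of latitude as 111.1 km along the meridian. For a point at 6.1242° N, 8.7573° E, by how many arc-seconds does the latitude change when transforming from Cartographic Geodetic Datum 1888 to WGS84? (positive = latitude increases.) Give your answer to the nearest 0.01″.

Δφ = 10.53″

1° of latitude = 111.1 km, so Δφ = 325.0 / 111100 = 0.0029253° = 10.531″.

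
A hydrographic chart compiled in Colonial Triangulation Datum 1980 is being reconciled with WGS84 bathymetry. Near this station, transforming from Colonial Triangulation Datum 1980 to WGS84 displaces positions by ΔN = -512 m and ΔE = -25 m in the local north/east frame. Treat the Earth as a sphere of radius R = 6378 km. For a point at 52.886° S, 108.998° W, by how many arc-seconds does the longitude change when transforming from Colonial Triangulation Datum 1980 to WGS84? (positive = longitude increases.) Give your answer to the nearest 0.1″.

Δλ = -1.3″

At latitude -52.886°, cos φ = 0.603403.
One radian of longitude at latitude φ spans R cos φ, so Δλ = ΔE / (R cos φ) = -25.0 / (6378000 × 0.603403) = -6.4960e-06 rad = -1.340″.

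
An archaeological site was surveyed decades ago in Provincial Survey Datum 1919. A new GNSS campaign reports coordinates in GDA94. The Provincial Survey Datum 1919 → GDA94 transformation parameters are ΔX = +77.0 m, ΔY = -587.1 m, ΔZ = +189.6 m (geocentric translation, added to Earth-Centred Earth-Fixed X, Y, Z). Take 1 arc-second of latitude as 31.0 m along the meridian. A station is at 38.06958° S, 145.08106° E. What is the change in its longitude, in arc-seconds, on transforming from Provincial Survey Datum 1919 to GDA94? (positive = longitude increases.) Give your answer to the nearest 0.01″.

Δλ = 17.92″

sin φ = -0.616618, cos φ = 0.787263, sin λ = 0.572417, cos λ = -0.819963.
East component: ΔE = −sin λ·ΔX + cos λ·ΔY = −(0.572417)(77.0) + (-0.819963)(-587.1) = 437.32 m.
1° of latitude spans 3600 × 31.00 = 111600 m; at latitude φ, 1° of longitude spans that × cos φ = 87858.5 m, so Δλ = 437.32 / 87858.5 × 3600 = 17.919″.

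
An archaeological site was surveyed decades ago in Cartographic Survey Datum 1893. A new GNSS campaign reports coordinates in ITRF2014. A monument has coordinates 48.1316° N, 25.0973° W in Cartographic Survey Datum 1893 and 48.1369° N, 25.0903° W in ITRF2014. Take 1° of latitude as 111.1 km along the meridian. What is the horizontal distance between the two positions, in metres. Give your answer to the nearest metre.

785 m

Δφ = 48.1369° − 48.1316° = +0.0053°; Δλ = -25.0903° − -25.0973° = +0.0070°.
ΔN = Δφ × 111100 = 588.8 m; ΔE = Δλ × 111100 × cos(48.1316°) = +0.0070 × 111100 × 0.667422 = 519.1 m.
Distance = √(ΔE² + ΔN²) = √(519.1² + 588.8²) = 784.9 m.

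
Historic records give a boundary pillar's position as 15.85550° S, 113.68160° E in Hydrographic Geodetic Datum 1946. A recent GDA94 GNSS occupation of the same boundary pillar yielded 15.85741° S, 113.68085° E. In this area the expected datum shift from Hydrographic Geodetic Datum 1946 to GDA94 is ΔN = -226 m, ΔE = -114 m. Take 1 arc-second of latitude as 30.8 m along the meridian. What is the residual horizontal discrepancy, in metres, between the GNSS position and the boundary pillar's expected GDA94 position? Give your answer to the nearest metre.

Observed coordinate differences: Δφ = -0.00191°, Δλ = -0.00075°.
Converting to metres (1° lat = 110880 m, cos φ = 0.961954): observed ΔN = -211.8 m, observed ΔE = -80.0 m.
Subtracting the expected shift leaves a residual of -211.8 − (-226) = 14.2 m north and -80.0 − (-114) = 34.0 m east.
Residual distance = √(14.2² + 34.0²) = 36.9 m.

37 m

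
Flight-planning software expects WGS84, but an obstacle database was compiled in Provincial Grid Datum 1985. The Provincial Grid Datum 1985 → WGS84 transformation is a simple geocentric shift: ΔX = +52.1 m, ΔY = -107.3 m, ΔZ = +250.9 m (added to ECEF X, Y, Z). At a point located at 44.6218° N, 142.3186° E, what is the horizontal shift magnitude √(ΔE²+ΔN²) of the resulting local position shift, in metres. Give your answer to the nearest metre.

The local east axis at (φ, λ) is (−sin λ, cos λ, 0), so ΔE = −sin(142.3186°)·52.1 + cos(142.3186°)·(-107.3) = 53.07 m.
The local north axis is (−sin φ cos λ, −sin φ sin λ, cos φ), giving ΔN = 28.963 + 46.071 + 178.580 = 253.61 m.
Horizontal magnitude = √(ΔE² + ΔN²) = √(53.07² + 253.61²) = 259.11 m.

259 m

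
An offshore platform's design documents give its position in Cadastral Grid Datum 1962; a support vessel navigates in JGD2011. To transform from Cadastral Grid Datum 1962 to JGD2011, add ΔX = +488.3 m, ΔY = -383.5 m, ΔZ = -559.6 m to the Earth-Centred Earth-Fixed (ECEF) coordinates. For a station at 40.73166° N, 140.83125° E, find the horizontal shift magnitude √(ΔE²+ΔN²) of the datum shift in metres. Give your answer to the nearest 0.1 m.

At φ = 40.73166°, λ = 140.83125°: sin φ = 0.652517, cos φ = 0.757774, sin λ = 0.631607, cos λ = -0.775289.
ΔE = −sin λ·ΔX + cos λ·ΔY = −(0.631607)·(488.3) + (-0.775289)·(-383.5) = -11.09 m.
ΔN = −sin φ cos λ·ΔX − sin φ sin λ·ΔY + cos φ·ΔZ = −(0.652517)(-0.775289)(488.3) − (0.652517)(0.631607)(-383.5) + (0.757774)(-559.6) = -18.97 m.
Horizontal magnitude = √(ΔE² + ΔN²) = √((-11.09)² + (-18.97)²) = 21.97 m.

22.0 m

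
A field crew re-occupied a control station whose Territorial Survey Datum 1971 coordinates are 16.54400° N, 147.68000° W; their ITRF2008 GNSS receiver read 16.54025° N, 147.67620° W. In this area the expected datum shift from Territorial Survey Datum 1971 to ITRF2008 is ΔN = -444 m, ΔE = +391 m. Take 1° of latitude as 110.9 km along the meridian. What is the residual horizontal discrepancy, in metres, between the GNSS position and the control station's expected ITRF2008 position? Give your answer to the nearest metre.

Observed coordinate differences: Δφ = -0.00375°, Δλ = +0.00380°.
Converting to metres (1° lat = 110900 m, cos φ = 0.958601): observed ΔN = -415.9 m, observed ΔE = 404.0 m.
Subtracting the expected shift leaves a residual of -415.9 − (-444) = 28.1 m north and 404.0 − (391) = 13.0 m east.
Residual distance = √(28.1² + 13.0²) = 31.0 m.

31 m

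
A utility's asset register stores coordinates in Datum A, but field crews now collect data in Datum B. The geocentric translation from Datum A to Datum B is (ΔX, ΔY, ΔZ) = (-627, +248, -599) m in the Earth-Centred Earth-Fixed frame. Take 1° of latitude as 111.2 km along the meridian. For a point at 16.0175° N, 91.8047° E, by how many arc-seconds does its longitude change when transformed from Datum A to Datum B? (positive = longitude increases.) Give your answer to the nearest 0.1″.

Δλ = 20.8″

sin φ = 0.275931, cos φ = 0.961177, sin λ = 0.999504, cos λ = -0.031493.
East component: ΔE = −sin λ·ΔX + cos λ·ΔY = −(0.999504)(-627) + (-0.031493)(248) = 618.88 m.
1° of latitude spans 111200 m; at latitude φ, 1° of longitude spans that × cos φ = 106882.9 m, so Δλ = 618.88 / 106882.9 × 3600 = 20.845″.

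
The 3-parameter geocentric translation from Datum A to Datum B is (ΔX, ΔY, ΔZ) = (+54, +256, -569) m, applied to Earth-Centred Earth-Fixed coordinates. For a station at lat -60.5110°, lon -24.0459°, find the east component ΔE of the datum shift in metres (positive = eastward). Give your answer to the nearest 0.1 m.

The local east axis at (φ, λ) is (−sin λ, cos λ, 0), so ΔE = −sin(-24.0459°)·54 + cos(-24.0459°)·256 = 255.79 m.

ΔE = 255.8 m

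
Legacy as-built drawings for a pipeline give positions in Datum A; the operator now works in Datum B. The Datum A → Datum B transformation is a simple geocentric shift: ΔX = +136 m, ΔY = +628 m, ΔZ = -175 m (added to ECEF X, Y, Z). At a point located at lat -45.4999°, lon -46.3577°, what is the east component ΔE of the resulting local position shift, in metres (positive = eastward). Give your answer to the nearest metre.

ΔE = 532 m

The local east axis at (φ, λ) is (−sin λ, cos λ, 0), so ΔE = −sin(-46.3577°)·136 + cos(-46.3577°)·628 = 531.83 m.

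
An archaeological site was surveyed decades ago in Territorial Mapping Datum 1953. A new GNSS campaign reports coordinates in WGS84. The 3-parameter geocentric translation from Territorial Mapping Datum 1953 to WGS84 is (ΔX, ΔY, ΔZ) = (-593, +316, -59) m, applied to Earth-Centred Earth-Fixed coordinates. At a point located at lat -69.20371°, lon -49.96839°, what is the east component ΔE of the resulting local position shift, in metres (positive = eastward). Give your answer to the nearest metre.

ΔE = -251 m

The local east axis at (φ, λ) is (−sin λ, cos λ, 0), so ΔE = −sin(-49.96839°)·(-593) + cos(-49.96839°)·316 = -250.80 m.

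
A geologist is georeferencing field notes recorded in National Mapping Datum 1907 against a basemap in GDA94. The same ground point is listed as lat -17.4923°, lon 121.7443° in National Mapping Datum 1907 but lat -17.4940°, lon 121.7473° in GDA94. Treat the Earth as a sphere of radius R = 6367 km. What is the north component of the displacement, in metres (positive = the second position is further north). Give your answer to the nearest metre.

Δφ = -17.4940° − -17.4923° = -0.0017°; Δλ = 121.7473° − 121.7443° = +0.0030°.
1° along a meridian = πR/180 = 111125 m.
ΔN = Δφ × 111125 = -188.9 m; ΔE = Δλ × 111125 × cos(-17.4923°) = +0.0030 × 111125 × 0.953757 = 318.0 m.

ΔN = -189 m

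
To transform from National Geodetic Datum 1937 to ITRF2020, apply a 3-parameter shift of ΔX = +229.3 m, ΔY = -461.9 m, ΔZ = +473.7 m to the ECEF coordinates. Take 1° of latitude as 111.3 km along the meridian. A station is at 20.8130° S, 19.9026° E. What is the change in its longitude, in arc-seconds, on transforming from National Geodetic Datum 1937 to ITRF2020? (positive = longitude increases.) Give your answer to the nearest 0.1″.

sin φ = -0.355319, cos φ = 0.934745, sin λ = 0.340422, cos λ = 0.940273.
East component: ΔE = −sin λ·ΔX + cos λ·ΔY = −(0.340422)(229.3) + (0.940273)(-461.9) = -512.37 m.
1° of latitude spans 111300 m; at latitude φ, 1° of longitude spans that × cos φ = 104037.1 m, so Δλ = -512.37 / 104037.1 × 3600 = -17.730″.

Δλ = -17.7″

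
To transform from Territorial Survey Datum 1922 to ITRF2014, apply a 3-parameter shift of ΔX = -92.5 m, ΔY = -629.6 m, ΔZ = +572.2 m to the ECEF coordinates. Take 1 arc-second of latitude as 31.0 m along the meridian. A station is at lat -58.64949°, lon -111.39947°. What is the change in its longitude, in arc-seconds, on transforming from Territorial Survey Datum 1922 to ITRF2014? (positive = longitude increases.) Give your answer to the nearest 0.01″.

Δλ = 8.90″

sin φ = -0.854001, cos φ = 0.520272, sin λ = -0.931059, cos λ = -0.364868.
East component: ΔE = −sin λ·ΔX + cos λ·ΔY = −(-0.931059)(-92.5) + (-0.364868)(-629.6) = 143.60 m.
1° of latitude spans 3600 × 31.00 = 111600 m; at latitude φ, 1° of longitude spans that × cos φ = 58062.4 m, so Δλ = 143.60 / 58062.4 × 3600 = 8.903″.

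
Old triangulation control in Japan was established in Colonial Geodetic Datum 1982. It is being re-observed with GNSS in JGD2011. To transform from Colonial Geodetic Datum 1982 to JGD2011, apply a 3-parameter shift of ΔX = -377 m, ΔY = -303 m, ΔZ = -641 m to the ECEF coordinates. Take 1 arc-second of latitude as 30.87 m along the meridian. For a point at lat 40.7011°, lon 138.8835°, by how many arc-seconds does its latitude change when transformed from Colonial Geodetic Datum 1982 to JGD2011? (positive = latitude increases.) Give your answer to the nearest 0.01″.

sin φ = 0.652113, cos φ = 0.758122, sin λ = 0.657592, cos λ = -0.753374.
North component: ΔN = −sin φ cos λ·ΔX − sin φ sin λ·ΔY + cos φ·ΔZ = −(0.652113)(-0.753374)(-377) − (0.652113)(0.657592)(-303) + (0.758122)(-641) = -541.24 m.
1° of latitude spans 3600 × 30.87 = 111132 m, so Δφ = -541.24 / 111132 × 3600 = -17.533″.

Δφ = -17.53″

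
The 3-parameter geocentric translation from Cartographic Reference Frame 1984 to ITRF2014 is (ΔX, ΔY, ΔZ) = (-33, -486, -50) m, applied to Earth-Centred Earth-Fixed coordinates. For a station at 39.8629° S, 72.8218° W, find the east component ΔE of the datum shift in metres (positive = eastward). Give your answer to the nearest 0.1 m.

The local east axis at (φ, λ) is (−sin λ, cos λ, 0), so ΔE = −sin(-72.8218°)·(-33) + cos(-72.8218°)·(-486) = -175.07 m.

ΔE = -175.1 m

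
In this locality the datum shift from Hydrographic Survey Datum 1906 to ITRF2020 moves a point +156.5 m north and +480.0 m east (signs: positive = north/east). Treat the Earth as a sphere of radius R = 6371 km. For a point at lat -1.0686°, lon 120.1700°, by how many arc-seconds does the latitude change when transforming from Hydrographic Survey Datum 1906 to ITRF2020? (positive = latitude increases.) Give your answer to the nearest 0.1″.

Δφ = 5.1″

On a sphere of radius R, 1 rad of latitude = R, so Δφ = ΔN / R = 156.5 / 6371000 = 2.4564e-05 rad = 5.067″.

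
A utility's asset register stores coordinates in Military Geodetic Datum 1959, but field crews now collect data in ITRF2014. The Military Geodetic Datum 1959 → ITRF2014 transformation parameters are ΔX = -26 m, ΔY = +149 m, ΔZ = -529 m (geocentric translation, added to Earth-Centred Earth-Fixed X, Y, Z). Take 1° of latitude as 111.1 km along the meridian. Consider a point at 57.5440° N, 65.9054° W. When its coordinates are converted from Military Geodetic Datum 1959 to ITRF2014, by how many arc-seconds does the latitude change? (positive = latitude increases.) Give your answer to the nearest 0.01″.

Δφ = -5.19″

sin φ = 0.843804, cos φ = 0.536652, sin λ = -0.912873, cos λ = 0.408244.
North component: ΔN = −sin φ cos λ·ΔX − sin φ sin λ·ΔY + cos φ·ΔZ = −(0.843804)(0.408244)(-26) − (0.843804)(-0.912873)(149) + (0.536652)(-529) = -160.16 m.
1° of latitude spans 111100 m, so Δφ = -160.16 / 111100 × 3600 = -5.190″.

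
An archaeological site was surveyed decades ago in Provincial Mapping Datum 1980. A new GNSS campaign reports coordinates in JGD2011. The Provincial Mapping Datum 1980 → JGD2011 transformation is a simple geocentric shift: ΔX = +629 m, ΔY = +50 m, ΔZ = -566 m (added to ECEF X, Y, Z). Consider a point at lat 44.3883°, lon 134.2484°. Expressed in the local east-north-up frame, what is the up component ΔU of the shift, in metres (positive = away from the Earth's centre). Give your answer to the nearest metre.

ΔU = -684 m

At φ = 44.3883°, λ = 134.2484°: sin φ = 0.699517, cos φ = 0.714616, sin λ = 0.716321, cos λ = -0.697770.
ΔU = cos φ cos λ·ΔX + cos φ sin λ·ΔY + sin φ·ΔZ = (0.714616)(-0.697770)(629) + (0.714616)(0.716321)(50) + (0.699517)(-566) = -683.98 m.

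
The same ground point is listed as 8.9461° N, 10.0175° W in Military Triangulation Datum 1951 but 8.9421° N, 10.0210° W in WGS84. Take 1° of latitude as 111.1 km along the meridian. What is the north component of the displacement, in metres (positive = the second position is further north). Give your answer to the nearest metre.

Δφ = 8.9421° − 8.9461° = -0.0040°; Δλ = -10.0210° − -10.0175° = -0.0035°.
ΔN = Δφ × 111100 = -444.4 m; ΔE = Δλ × 111100 × cos(8.9461°) = -0.0035 × 111100 × 0.987835 = -384.1 m.

ΔN = -444 m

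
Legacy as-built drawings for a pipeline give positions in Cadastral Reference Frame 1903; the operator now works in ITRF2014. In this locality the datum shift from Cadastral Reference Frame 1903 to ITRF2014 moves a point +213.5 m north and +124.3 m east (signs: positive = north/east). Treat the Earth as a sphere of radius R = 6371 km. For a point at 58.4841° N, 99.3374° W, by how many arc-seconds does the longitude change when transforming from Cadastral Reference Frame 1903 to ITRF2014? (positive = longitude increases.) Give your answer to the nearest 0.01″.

Δλ = 7.70″

At latitude 58.4841°, cos φ = 0.522735.
One radian of longitude at latitude φ spans R cos φ, so Δλ = ΔE / (R cos φ) = 124.3 / (6371000 × 0.522735) = 3.7323e-05 rad = 7.699″.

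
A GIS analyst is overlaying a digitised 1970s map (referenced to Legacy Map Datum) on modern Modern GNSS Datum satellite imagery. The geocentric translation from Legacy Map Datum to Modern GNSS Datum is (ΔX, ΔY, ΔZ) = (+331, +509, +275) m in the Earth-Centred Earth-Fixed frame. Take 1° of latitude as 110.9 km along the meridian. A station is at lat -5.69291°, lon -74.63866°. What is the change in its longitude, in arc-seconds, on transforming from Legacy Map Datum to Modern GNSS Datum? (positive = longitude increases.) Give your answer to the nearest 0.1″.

sin φ = -0.099197, cos φ = 0.995068, sin λ = -0.964274, cos λ = 0.264906.
East component: ΔE = −sin λ·ΔX + cos λ·ΔY = −(-0.964274)(331) + (0.264906)(509) = 454.01 m.
1° of latitude spans 110900 m; at latitude φ, 1° of longitude spans that × cos φ = 110353.0 m, so Δλ = 454.01 / 110353.0 × 3600 = 14.811″.

Δλ = 14.8″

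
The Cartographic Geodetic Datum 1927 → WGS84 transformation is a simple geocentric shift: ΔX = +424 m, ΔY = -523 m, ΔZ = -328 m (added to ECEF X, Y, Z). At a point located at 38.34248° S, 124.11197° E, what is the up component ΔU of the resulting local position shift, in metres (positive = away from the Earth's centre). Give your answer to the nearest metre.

ΔU = -323 m

The local up (radial) axis is (cos φ cos λ, cos φ sin λ, sin φ), giving ΔU = -186.498 − 339.620 + 203.478 = -322.64 m.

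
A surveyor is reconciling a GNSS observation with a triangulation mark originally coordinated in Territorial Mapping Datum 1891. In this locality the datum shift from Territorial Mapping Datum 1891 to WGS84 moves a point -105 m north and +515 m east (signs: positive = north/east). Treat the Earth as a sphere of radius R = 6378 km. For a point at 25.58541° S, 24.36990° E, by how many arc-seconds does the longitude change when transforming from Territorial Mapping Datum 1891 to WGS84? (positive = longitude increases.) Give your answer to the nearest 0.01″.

Δλ = 18.47″

At latitude -25.58541°, cos φ = 0.901943.
One radian of longitude at latitude φ spans R cos φ, so Δλ = ΔE / (R cos φ) = 515.0 / (6378000 × 0.901943) = 8.9525e-05 rad = 18.466″.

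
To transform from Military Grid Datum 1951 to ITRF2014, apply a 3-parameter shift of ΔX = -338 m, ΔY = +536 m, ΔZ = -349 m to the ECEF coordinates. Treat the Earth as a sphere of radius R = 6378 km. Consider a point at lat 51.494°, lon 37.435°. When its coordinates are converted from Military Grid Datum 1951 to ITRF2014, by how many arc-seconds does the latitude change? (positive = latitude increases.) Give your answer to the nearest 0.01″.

sin φ = 0.782543, cos φ = 0.622597, sin λ = 0.607861, cos λ = 0.794043.
North component: ΔN = −sin φ cos λ·ΔX − sin φ sin λ·ΔY + cos φ·ΔZ = −(0.782543)(0.794043)(-338) − (0.782543)(0.607861)(536) + (0.622597)(-349) = -262.23 m.
1° of latitude spans πR/180 = 111317 m, so Δφ = -262.23 / 111317 × 3600 = -8.480″.

Δφ = -8.48″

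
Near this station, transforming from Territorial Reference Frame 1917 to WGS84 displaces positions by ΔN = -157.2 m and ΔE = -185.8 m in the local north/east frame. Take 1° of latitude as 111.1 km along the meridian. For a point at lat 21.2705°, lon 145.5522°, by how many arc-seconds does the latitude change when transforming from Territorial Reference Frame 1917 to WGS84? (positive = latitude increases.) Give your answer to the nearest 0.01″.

1° of latitude = 111.1 km, so Δφ = -157.2 / 111100 = -0.0014149° = -5.094″.

Δφ = -5.09″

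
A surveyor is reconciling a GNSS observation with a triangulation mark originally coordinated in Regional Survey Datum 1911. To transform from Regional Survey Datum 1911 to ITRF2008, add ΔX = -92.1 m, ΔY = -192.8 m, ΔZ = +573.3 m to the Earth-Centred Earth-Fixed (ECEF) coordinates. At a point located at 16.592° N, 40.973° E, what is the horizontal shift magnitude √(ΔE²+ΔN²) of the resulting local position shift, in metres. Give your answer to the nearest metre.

611 m

At φ = 16.592°, λ = 40.973°: sin φ = 0.285555, cos φ = 0.958362, sin λ = 0.655703, cos λ = 0.755019.
ΔE = −sin λ·ΔX + cos λ·ΔY = −(0.655703)·(-92.1) + (0.755019)·(-192.8) = -85.18 m.
ΔN = −sin φ cos λ·ΔX − sin φ sin λ·ΔY + cos φ·ΔZ = −(0.285555)(0.755019)(-92.1) − (0.285555)(0.655703)(-192.8) + (0.958362)(573.3) = 605.39 m.
Horizontal magnitude = √(ΔE² + ΔN²) = √((-85.18)² + 605.39²) = 611.35 m.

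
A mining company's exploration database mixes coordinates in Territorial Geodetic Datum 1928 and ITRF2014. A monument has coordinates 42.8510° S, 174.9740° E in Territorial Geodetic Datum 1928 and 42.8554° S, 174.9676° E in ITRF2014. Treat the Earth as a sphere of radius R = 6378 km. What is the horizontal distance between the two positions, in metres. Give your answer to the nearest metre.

Δφ = -42.8554° − -42.8510° = -0.0044°; Δλ = 174.9676° − 174.9740° = -0.0064°.
1° along a meridian = πR/180 = 111317 m.
ΔN = Δφ × 111317 = -489.8 m; ΔE = Δλ × 111317 × cos(-42.8510°) = -0.0064 × 111317 × 0.733125 = -522.3 m.
Distance = √(ΔE² + ΔN²) = √((-522.3)² + (-489.8)²) = 716.0 m.

716 m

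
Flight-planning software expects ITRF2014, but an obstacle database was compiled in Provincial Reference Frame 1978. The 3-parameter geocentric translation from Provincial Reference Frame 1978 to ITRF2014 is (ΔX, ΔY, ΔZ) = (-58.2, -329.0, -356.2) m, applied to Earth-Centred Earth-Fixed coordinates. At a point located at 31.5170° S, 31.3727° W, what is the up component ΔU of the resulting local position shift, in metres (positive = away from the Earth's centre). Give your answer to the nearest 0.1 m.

At φ = -31.5170°, λ = -31.3727°: sin φ = -0.522752, cos φ = 0.852485, sin λ = -0.520603, cos λ = 0.853799.
ΔU = cos φ cos λ·ΔX + cos φ sin λ·ΔY + sin φ·ΔZ = (0.852485)(0.853799)(-58.2) + (0.852485)(-0.520603)(-329.0) + (-0.522752)(-356.2) = 289.86 m.

ΔU = 289.9 m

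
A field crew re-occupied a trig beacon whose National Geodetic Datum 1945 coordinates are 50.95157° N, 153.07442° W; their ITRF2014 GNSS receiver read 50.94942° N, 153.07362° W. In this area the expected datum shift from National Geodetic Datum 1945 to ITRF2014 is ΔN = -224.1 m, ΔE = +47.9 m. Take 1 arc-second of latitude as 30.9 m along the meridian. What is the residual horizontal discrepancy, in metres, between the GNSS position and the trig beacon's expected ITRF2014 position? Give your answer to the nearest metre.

Observed coordinate differences: Δφ = -0.00215°, Δλ = +0.00080°.
Converting to metres (1° lat = 111240 m, cos φ = 0.629977): observed ΔN = -239.2 m, observed ΔE = 56.1 m.
Subtracting the expected shift leaves a residual of -239.2 − (-224.1) = -15.1 m north and 56.1 − (47.9) = 8.2 m east.
Residual distance = √((-15.1)² + 8.2²) = 17.1 m.

17 m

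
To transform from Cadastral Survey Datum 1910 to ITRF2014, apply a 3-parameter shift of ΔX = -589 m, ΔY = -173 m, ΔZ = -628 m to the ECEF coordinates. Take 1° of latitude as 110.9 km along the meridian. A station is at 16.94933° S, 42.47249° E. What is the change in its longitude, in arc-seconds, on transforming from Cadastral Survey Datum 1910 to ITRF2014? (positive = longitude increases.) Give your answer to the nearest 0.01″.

Δλ = 9.17″

sin φ = -0.291526, cos φ = 0.956563, sin λ = 0.675236, cos λ = 0.737602.
East component: ΔE = −sin λ·ΔX + cos λ·ΔY = −(0.675236)(-589) + (0.737602)(-173) = 270.11 m.
1° of latitude spans 110900 m; at latitude φ, 1° of longitude spans that × cos φ = 106082.8 m, so Δλ = 270.11 / 106082.8 × 3600 = 9.166″.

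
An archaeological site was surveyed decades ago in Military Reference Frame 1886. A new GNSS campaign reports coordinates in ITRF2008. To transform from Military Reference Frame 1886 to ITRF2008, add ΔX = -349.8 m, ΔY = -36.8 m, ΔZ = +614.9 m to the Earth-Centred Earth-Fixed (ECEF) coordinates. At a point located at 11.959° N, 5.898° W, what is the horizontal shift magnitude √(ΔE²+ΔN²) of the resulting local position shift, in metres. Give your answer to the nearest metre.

At φ = 11.959°, λ = -5.898°: sin φ = 0.207212, cos φ = 0.978296, sin λ = -0.102758, cos λ = 0.994706.
ΔE = −sin λ·ΔX + cos λ·ΔY = −(-0.102758)·(-349.8) + (0.994706)·(-36.8) = -72.55 m.
ΔN = −sin φ cos λ·ΔX − sin φ sin λ·ΔY + cos φ·ΔZ = −(0.207212)(0.994706)(-349.8) − (0.207212)(-0.102758)(-36.8) + (0.978296)(614.9) = 672.87 m.
Horizontal magnitude = √(ΔE² + ΔN²) = √((-72.55)² + 672.87²) = 676.77 m.

677 m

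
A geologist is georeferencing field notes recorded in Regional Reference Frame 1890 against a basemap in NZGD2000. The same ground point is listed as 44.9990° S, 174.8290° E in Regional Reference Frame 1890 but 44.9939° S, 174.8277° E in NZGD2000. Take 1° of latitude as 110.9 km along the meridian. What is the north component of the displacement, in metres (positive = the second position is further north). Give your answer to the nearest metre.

Δφ = -44.9939° − -44.9990° = +0.0051°; Δλ = 174.8277° − 174.8290° = -0.0013°.
ΔN = Δφ × 110900 = 565.6 m; ΔE = Δλ × 110900 × cos(-44.9990°) = -0.0013 × 110900 × 0.707119 = -101.9 m.

ΔN = 566 m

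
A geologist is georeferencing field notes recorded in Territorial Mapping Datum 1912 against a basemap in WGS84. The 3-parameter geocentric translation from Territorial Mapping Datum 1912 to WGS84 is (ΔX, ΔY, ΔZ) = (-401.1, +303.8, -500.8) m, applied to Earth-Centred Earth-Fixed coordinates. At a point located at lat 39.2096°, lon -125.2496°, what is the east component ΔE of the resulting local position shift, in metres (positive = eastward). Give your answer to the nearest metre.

ΔE = -503 m

The local east axis at (φ, λ) is (−sin λ, cos λ, 0), so ΔE = −sin(-125.2496°)·(-401.1) + cos(-125.2496°)·303.8 = -502.89 m.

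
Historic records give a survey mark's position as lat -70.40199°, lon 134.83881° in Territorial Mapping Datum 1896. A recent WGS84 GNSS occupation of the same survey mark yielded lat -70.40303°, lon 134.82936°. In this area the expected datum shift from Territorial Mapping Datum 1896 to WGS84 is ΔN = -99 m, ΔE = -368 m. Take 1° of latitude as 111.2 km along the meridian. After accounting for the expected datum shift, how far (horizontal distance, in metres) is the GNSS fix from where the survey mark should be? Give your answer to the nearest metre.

Observed coordinate differences: Δφ = -0.00104°, Δλ = -0.00945°.
Converting to metres (1° lat = 111200 m, cos φ = 0.335419): observed ΔN = -115.6 m, observed ΔE = -352.5 m.
Subtracting the expected shift leaves a residual of -115.6 − (-99) = -16.6 m north and -352.5 − (-368) = 15.5 m east.
Residual distance = √((-16.6)² + 15.5²) = 22.8 m.

23 m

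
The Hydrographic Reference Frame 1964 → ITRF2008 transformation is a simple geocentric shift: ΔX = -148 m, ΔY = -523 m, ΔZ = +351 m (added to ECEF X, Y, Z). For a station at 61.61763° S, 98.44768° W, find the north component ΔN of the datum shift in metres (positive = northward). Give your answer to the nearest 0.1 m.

ΔN = 641.1 m

At φ = -61.61763°, λ = -98.44768°: sin φ = -0.879795, cos φ = 0.475354, sin λ = -0.989150, cos λ = -0.146906.
ΔN = −sin φ cos λ·ΔX − sin φ sin λ·ΔY + cos φ·ΔZ = −(-0.879795)(-0.146906)(-148) − (-0.879795)(-0.989150)(-523) + (0.475354)(351) = 641.12 m.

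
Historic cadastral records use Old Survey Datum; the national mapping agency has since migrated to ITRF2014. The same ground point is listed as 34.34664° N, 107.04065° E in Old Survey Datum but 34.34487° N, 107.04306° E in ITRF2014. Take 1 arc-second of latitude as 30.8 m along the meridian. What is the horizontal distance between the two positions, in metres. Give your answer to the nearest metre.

Δφ = 34.34487° − 34.34664° = -0.00177°; Δλ = 107.04306° − 107.04065° = +0.00241°.
1° of latitude = 3600 × 30.80 = 110880 m.
ΔN = Δφ × 110880 = -196.3 m; ΔE = Δλ × 110880 × cos(34.34664°) = +0.00241 × 110880 × 0.825639 = 220.6 m.
Distance = √(ΔE² + ΔN²) = √(220.6² + (-196.3)²) = 295.3 m.

295 m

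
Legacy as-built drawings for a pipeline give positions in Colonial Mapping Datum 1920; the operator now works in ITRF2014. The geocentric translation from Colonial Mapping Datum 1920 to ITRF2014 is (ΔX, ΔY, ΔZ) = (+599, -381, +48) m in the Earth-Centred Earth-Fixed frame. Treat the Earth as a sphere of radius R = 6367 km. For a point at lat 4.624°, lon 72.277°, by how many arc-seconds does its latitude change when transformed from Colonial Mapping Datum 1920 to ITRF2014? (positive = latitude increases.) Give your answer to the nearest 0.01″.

sin φ = 0.080616, cos φ = 0.996745, sin λ = 0.952539, cos λ = 0.304415.
North component: ΔN = −sin φ cos λ·ΔX − sin φ sin λ·ΔY + cos φ·ΔZ = −(0.080616)(0.304415)(599) − (0.080616)(0.952539)(-381) + (0.996745)(48) = 62.40 m.
1° of latitude spans πR/180 = 111125 m, so Δφ = 62.40 / 111125 × 3600 = 2.022″.

Δφ = 2.02″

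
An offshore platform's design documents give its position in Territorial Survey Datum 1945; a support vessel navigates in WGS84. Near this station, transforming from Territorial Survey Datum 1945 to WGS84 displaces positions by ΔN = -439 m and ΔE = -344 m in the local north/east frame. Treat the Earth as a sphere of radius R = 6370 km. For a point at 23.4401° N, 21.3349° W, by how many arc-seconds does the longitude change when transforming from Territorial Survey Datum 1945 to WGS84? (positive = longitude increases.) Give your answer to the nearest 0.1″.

Δλ = -12.1″

At latitude 23.4401°, cos φ = 0.917476.
One radian of longitude at latitude φ spans R cos φ, so Δλ = ΔE / (R cos φ) = -344.0 / (6370000 × 0.917476) = -5.8861e-05 rad = -12.141″.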